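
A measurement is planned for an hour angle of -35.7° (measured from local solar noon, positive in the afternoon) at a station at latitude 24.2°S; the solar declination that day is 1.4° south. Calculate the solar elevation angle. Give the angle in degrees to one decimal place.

48.6°

cos θ_z = sin(-24.2°) sin(-1.4°) + cos(-24.2°) cos(-1.4°) cos(-35.70°) = 0.0100 + 0.7405 = 0.7505.
θ_z = arccos(0.7505) = 41.37°, so the elevation is 90° − 41.37° = 48.63°.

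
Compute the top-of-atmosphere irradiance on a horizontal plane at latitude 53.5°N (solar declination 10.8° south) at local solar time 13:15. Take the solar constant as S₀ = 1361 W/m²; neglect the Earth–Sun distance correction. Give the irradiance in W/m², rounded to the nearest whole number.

548 W/m²

Hour angle H = 15° × (13.25 − 12) = 18.75°.
With φ = 53.5°, δ = -10.8°, H = 18.75°: sin φ sin δ = -0.1506, cos φ cos δ cos H = 0.5533, so cos θ_z = 0.4027.
Top-of-atmosphere irradiance = S₀ cos θ_z = 1361 × 0.4027 = 548.07 W/m².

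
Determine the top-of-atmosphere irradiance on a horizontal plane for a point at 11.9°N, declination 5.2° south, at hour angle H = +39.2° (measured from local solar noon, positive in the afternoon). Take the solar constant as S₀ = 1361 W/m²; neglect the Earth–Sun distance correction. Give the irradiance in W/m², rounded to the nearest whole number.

cos θ_z = sin φ sin δ + cos φ cos δ cos H = (0.2062)(-0.0906) + (0.9785)(0.9959)(0.7749) = 0.7364.
Top-of-atmosphere irradiance = S₀ cos θ_z = 1361 × 0.7364 = 1002.24 W/m².

1002 W/m²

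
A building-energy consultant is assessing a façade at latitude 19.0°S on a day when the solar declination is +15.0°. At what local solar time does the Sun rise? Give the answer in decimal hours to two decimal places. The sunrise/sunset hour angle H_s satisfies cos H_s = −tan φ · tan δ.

cos H_s = −tan(-19.0°) · tan(15.0°) = 0.0923, so H_s = arccos(0.0923) = 84.70°.
Sunrise is at 12 − H_s/15 = 12 − 5.647 = 6.353 h local solar time.

6.35 h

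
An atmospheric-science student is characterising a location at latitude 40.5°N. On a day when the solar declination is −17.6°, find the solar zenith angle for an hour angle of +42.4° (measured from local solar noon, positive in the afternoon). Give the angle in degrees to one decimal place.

70.2°

cos θ_z = sin φ sin δ + cos φ cos δ cos H = (0.6494)(-0.3024) + (0.7604)(0.9532)(0.7385) = 0.3389.
θ_z = arccos(0.3389) = 70.19°.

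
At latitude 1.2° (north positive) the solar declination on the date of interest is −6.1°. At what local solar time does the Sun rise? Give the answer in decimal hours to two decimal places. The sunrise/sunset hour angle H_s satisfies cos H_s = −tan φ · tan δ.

The sunset hour angle satisfies cos H_s = −tan φ tan δ = 0.0022, giving H_s = 89.87°.
Sunrise is at 12 − H_s/15 = 12 − 5.991 = 6.009 h local solar time.

6.01 h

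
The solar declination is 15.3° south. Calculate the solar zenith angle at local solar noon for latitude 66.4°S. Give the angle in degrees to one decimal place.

51.1°

At local solar noon the hour angle is zero, so the zenith angle is |φ − δ| = |-66.4° − (-15.3°)| = 51.1°.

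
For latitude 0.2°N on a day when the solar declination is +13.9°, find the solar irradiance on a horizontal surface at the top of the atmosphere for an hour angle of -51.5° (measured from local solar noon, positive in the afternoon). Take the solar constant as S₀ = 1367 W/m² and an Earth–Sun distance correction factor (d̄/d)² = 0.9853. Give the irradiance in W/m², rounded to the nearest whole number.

815 W/m²

cos θ_z = sin φ sin δ + cos φ cos δ cos H = (0.0035)(0.2402) + (1.0000)(0.9707)(0.6225) = 0.6051.
Top-of-atmosphere irradiance = S₀ (d̄/d)² cos θ_z = 1367 × 0.9853 × 0.6051 = 815.01 W/m².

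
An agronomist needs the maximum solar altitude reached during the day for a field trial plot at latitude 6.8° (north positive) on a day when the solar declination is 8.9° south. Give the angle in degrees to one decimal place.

At local solar noon the hour angle is zero, so the elevation is 90° − |φ − δ| = 90° − |6.8° − (-8.9°)| = 90° − 15.7° = 74.3°.

74.3°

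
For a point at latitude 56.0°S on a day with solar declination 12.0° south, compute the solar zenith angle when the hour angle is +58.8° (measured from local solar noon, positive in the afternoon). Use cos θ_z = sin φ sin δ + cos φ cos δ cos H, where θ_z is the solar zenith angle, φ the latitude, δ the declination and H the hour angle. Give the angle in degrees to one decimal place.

62.9°

cos θ_z = sin φ sin δ + cos φ cos δ cos H = (-0.8290)(-0.2079) + (0.5592)(0.9781)(0.5180) = 0.4557.
θ_z = arccos(0.4557) = 62.89°.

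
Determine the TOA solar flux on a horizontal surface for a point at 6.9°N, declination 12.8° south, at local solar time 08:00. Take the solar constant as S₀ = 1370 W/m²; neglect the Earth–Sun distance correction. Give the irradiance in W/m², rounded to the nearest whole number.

Hour angle H = 15° × (8 − 12) = -60.00°.
cos θ_z = sin(6.9°) sin(-12.8°) + cos(6.9°) cos(-12.8°) cos(-60.00°) = -0.0266 + 0.4840 = 0.4574.
Top-of-atmosphere irradiance = S₀ cos θ_z = 1370 × 0.4574 = 626.64 W/m².

627 W/m²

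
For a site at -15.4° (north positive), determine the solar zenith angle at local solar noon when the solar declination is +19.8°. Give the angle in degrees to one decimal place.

At local solar noon the hour angle is zero, so the zenith angle is |φ − δ| = |-15.4° − (19.8°)| = 35.2°.

35.2°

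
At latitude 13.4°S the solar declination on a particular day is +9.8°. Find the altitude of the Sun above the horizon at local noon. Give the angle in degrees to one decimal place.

At local solar noon the hour angle is zero, so the elevation is 90° − |φ − δ| = 90° − |-13.4° − (9.8°)| = 90° − 23.2° = 66.8°.

66.8°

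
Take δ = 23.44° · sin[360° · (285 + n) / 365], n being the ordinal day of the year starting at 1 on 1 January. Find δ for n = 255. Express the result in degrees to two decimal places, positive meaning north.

360 × (285 + 255) / 365 = 532.603°; sin(532.603°) = 0.1287.
δ = 23.44 × 0.1287 = 3.017° ≈ +3.02°.

+3.02°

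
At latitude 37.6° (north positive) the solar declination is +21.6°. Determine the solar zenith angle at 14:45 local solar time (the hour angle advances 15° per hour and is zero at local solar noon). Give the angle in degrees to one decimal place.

Hour angle H = 15° × (14.75 − 12) = 41.25°.
With φ = 37.6°, δ = 21.6°, H = 41.25°: sin φ sin δ = 0.2246, cos φ cos δ cos H = 0.5538, so cos θ_z = 0.7784.
θ_z = arccos(0.7784) = 38.89°.

38.9°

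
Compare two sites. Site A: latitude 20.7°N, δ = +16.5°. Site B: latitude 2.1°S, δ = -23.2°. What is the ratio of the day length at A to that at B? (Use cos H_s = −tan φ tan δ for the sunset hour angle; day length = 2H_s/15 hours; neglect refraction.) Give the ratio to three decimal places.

1.061

A: H_s = arccos(−tan 20.7° · tan 16.5°) = 96.43°, so 2H_s/15 = 12.8573 h.
B: H_s = arccos(−tan -2.1° · tan -23.2°) = 90.90°, so 2H_s/15 = 12.1200 h.
Ratio A/B = 12.8573 / 12.1200 = 1.0608.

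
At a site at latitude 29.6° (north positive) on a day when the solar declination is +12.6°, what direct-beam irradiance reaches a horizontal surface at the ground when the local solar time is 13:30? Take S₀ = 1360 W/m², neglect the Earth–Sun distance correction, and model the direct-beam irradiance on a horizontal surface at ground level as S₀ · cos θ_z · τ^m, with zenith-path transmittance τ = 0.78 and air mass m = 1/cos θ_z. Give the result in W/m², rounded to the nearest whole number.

Hour angle H = 15° × (13.5 − 12) = 22.50°.
With φ = 29.6°, δ = 12.6°, H = 22.50°: sin φ sin δ = 0.1078, cos φ cos δ cos H = 0.7840, so cos θ_z = 0.8918.
Air mass m = 1/cos θ_z = 1/0.8918 = 1.121; τ^m = 0.78^1.121 = 0.7569.
Surface direct beam = 1360 × 0.8918 × 0.7569 = 918.00 W/m².

918 W/m²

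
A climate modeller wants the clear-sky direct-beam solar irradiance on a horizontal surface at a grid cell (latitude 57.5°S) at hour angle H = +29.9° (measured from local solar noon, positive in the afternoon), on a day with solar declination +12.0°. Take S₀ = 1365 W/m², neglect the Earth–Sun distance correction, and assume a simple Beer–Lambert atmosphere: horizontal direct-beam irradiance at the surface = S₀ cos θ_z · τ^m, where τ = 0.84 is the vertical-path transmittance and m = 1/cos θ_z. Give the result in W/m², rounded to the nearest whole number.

cos θ_z = sin(-57.5°) sin(12.0°) + cos(-57.5°) cos(12.0°) cos(29.90°) = -0.1754 + 0.4556 = 0.2802.
Air mass m = 1/cos θ_z = 1/0.2802 = 3.569; τ^m = 0.84^3.569 = 0.5367.
Surface direct beam = 1365 × 0.2802 × 0.5367 = 205.27 W/m².

205 W/m²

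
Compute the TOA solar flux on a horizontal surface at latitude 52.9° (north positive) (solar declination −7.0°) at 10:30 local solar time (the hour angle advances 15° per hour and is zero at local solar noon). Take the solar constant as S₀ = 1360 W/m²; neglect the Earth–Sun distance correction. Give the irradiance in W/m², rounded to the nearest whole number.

620 W/m²

Hour angle H = 15° × (10.5 − 12) = -22.50°.
cos θ_z = sin φ sin δ + cos φ cos δ cos H = (0.7976)(-0.1219) + (0.6032)(0.9925)(0.9239) = 0.4559.
Top-of-atmosphere irradiance = S₀ cos θ_z = 1360 × 0.4559 = 620.02 W/m².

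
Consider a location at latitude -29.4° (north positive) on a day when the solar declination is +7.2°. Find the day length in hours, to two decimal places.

11.46 hours

cos H_s = −tan(-29.4°) · tan(7.2°) = 0.0712, so H_s = arccos(0.0712) = 85.92°.
Day length = 2 H_s / 15° h⁻¹ = 171.84° / 15 = 11.456 h.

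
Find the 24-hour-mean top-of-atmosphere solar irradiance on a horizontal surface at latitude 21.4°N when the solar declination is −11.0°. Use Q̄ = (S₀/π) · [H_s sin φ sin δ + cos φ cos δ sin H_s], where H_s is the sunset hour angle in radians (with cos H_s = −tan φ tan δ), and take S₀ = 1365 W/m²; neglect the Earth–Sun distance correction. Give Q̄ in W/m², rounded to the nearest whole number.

The sunset hour angle satisfies cos H_s = −tan φ tan δ = 0.0762, giving H_s = 85.63°. In radians, H_s = 1.4945.
H_s sin φ sin δ = 1.4945 × 0.3649 × -0.1908 = -0.1041.
cos φ cos δ sin H_s = 0.9311 × 0.9816 × 0.9971 = 0.9113.
Q̄ = (1365/π) × (-0.1041 + 0.9113) = 434.49 × 0.8072 = 350.72 W/m².

351 W/m²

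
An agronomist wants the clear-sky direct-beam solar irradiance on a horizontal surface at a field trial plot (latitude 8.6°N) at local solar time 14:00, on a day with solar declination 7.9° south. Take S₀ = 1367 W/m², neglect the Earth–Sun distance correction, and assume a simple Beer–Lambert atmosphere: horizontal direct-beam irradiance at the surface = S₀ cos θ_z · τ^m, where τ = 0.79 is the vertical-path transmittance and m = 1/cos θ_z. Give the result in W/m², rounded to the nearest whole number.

851 W/m²

Hour angle H = 15° × (14 − 12) = 30.00°.
With φ = 8.6°, δ = -7.9°, H = 30.00°: sin φ sin δ = -0.0206, cos φ cos δ cos H = 0.8482, so cos θ_z = 0.8276.
Air mass m = 1/cos θ_z = 1/0.8276 = 1.208; τ^m = 0.79^1.208 = 0.7522.
Surface direct beam = 1367 × 0.8276 × 0.7522 = 850.99 W/m².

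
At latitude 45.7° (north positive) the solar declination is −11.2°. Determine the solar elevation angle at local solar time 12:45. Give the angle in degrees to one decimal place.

32.2°

Hour angle H = 15° × (12.75 − 12) = 11.25°.
cos θ_z = sin(45.7°) sin(-11.2°) + cos(45.7°) cos(-11.2°) cos(11.25°) = -0.1390 + 0.6719 = 0.5329.
θ_z = arccos(0.5329) = 57.80°, so the elevation is 90° − 57.80° = 32.20°.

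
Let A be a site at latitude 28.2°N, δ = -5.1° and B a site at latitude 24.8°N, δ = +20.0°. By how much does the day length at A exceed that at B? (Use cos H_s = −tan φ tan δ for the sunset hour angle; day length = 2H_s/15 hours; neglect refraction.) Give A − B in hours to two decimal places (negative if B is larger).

-1.66 h

A: H_s = arccos(−tan 28.2° · tan -5.1°) = 87.26°, so 2H_s/15 = 11.6347 h.
B: H_s = arccos(−tan 24.8° · tan 20.0°) = 99.68°, so 2H_s/15 = 13.2907 h.
A − B = 11.6347 − 13.2907 = -1.6560 h.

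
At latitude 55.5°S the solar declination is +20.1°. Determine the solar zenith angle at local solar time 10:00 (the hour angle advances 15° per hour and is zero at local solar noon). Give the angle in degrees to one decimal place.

79.8°

Hour angle H = 15° × (10 − 12) = -30.00°.
With φ = -55.5°, δ = 20.1°, H = -30.00°: sin φ sin δ = -0.2832, cos φ cos δ cos H = 0.4606, so cos θ_z = 0.1774.
θ_z = arccos(0.1774) = 79.78°.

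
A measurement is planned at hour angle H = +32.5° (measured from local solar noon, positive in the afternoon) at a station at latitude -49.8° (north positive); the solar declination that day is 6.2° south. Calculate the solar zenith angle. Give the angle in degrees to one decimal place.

With φ = -49.8°, δ = -6.2°, H = 32.50°: sin φ sin δ = 0.0825, cos φ cos δ cos H = 0.5412, so cos θ_z = 0.6237.
θ_z = arccos(0.6237) = 51.41°.

51.4°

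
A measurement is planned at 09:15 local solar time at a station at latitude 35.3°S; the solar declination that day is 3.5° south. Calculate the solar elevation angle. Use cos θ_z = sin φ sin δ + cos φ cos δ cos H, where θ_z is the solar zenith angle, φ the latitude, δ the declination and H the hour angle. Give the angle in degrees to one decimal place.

40.4°

Hour angle H = 15° × (9.25 − 12) = -41.25°.
With φ = -35.3°, δ = -3.5°, H = -41.25°: sin φ sin δ = 0.0353, cos φ cos δ cos H = 0.6125, so cos θ_z = 0.6478.
θ_z = arccos(0.6478) = 49.62°, so the elevation is 90° − 49.62° = 40.38°.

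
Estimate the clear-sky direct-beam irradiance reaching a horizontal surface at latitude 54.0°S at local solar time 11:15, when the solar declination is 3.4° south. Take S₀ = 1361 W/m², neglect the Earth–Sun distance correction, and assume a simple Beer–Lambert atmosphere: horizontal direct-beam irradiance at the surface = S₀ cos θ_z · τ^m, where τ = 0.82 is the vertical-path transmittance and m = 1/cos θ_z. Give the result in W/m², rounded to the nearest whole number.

617 W/m²

Hour angle H = 15° × (11.25 − 12) = -11.25°.
With φ = -54.0°, δ = -3.4°, H = -11.25°: sin φ sin δ = 0.0480, cos φ cos δ cos H = 0.5755, so cos θ_z = 0.6235.
Air mass m = 1/cos θ_z = 1/0.6235 = 1.604; τ^m = 0.82^1.604 = 0.7274.
Surface direct beam = 1361 × 0.6235 × 0.7274 = 617.26 W/m².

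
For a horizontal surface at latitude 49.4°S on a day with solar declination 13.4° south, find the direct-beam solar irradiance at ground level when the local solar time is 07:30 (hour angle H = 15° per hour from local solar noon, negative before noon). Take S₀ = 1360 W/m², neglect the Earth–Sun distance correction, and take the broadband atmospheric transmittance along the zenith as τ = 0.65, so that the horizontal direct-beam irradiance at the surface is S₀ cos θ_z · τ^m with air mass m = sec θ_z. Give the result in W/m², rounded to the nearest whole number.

Hour angle H = 15° × (7.5 − 12) = -67.50°.
cos θ_z = sin(-49.4°) sin(-13.4°) + cos(-49.4°) cos(-13.4°) cos(-67.50°) = 0.1760 + 0.2423 = 0.4183.
Air mass m = 1/cos θ_z = 1/0.4183 = 2.391; τ^m = 0.65^2.391 = 0.3570.
Surface direct beam = 1360 × 0.4183 × 0.3570 = 203.09 W/m².

203 W/m²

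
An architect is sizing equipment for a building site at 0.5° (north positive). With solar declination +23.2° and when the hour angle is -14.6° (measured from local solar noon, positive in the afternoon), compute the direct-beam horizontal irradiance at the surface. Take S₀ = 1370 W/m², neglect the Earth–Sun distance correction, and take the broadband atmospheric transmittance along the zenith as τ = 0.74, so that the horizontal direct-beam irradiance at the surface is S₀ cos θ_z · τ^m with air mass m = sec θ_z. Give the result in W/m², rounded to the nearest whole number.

With φ = 0.5°, δ = 23.2°, H = -14.60°: sin φ sin δ = 0.0034, cos φ cos δ cos H = 0.8894, so cos θ_z = 0.8928.
Air mass m = 1/cos θ_z = 1/0.8928 = 1.120; τ^m = 0.74^1.120 = 0.7137.
Surface direct beam = 1370 × 0.8928 × 0.7137 = 872.95 W/m².

873 W/m²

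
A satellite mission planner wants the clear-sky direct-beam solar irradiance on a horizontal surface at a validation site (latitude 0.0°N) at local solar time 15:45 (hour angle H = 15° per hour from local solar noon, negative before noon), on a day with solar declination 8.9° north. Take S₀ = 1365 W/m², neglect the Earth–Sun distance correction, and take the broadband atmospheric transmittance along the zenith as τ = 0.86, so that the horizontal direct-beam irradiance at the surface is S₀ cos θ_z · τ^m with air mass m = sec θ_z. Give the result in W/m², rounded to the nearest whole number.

Hour angle H = 15° × (15.75 − 12) = 56.25°.
cos θ_z = sin(0.0°) sin(8.9°) + cos(0.0°) cos(8.9°) cos(56.25°) = 0.0000 + 0.5489 = 0.5489.
Air mass m = 1/cos θ_z = 1/0.5489 = 1.822; τ^m = 0.86^1.822 = 0.7597.
Surface direct beam = 1365 × 0.5489 × 0.7597 = 569.20 W/m².

569 W/m²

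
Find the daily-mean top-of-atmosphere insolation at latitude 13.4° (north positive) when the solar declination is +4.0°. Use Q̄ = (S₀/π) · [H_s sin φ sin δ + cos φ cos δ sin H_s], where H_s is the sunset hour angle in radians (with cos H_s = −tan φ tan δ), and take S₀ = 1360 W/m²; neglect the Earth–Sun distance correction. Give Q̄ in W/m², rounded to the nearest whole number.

The sunset hour angle satisfies cos H_s = −tan φ tan δ = -0.0167, giving H_s = 90.96°. In radians, H_s = 1.5876.
H_s sin φ sin δ = 1.5876 × 0.2317 × 0.0698 = 0.0257.
cos φ cos δ sin H_s = 0.9728 × 0.9976 × 0.9999 = 0.9704.
Q̄ = (1360/π) × (0.0257 + 0.9704) = 432.90 × 0.9961 = 431.21 W/m².

431 W/m²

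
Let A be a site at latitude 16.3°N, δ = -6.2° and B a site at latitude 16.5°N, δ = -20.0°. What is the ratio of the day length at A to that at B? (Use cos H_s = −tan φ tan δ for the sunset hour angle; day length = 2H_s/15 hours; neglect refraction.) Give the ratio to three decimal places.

1.052

A: H_s = arccos(−tan 16.3° · tan -6.2°) = 88.18°, so 2H_s/15 = 11.7573 h.
B: H_s = arccos(−tan 16.5° · tan -20.0°) = 83.81°, so 2H_s/15 = 11.1747 h.
Ratio A/B = 11.7573 / 11.1747 = 1.0521.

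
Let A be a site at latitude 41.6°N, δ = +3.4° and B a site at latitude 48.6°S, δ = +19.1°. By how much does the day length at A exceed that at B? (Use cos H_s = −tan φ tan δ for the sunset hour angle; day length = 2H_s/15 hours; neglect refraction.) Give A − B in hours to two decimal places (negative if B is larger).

+3.49 h

A: H_s = arccos(−tan 41.6° · tan 3.4°) = 93.02°, so 2H_s/15 = 12.4027 h.
B: H_s = arccos(−tan -48.6° · tan 19.1°) = 66.87°, so 2H_s/15 = 8.9160 h.
A − B = 12.4027 − 8.9160 = 3.4867 h.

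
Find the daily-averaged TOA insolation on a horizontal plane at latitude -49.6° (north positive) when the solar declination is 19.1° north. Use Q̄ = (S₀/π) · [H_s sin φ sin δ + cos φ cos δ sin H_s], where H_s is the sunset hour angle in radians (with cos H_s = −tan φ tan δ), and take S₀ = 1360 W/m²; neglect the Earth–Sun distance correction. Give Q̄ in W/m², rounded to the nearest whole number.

118 W/m²

cos H_s = −tan(-49.6°) · tan(19.1°) = 0.4069, so H_s = arccos(0.4069) = 65.99°. In radians, H_s = 1.1517.
H_s sin φ sin δ = 1.1517 × -0.7615 × 0.3272 = -0.2870.
cos φ cos δ sin H_s = 0.6481 × 0.9449 × 0.9135 = 0.5594.
Q̄ = (1360/π) × (-0.2870 + 0.5594) = 432.90 × 0.2724 = 117.92 W/m².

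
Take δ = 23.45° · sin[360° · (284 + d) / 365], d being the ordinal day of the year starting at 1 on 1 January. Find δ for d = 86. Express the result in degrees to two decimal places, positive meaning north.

+2.02°

360 × (284 + 86) / 365 = 364.932°; sin(364.932°) = 0.0860.
δ = 23.45 × 0.0860 = 2.017° ≈ +2.02°.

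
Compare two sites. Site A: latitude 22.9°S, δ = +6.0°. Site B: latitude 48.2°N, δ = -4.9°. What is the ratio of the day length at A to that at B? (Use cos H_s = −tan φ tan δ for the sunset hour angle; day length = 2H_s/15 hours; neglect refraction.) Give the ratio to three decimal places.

1.035

A: H_s = arccos(−tan -22.9° · tan 6.0°) = 87.46°, so 2H_s/15 = 11.6613 h.
B: H_s = arccos(−tan 48.2° · tan -4.9°) = 84.50°, so 2H_s/15 = 11.2667 h.
Ratio A/B = 11.6613 / 11.2667 = 1.0350.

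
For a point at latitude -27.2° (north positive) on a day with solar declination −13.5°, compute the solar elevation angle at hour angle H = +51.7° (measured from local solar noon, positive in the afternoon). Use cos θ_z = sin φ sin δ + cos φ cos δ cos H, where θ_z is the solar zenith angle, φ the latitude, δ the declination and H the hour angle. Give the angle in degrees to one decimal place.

40.0°

cos θ_z = sin(-27.2°) sin(-13.5°) + cos(-27.2°) cos(-13.5°) cos(51.70°) = 0.1067 + 0.5360 = 0.6427.
θ_z = arccos(0.6427) = 50.01°, so the elevation is 90° − 50.01° = 39.99°.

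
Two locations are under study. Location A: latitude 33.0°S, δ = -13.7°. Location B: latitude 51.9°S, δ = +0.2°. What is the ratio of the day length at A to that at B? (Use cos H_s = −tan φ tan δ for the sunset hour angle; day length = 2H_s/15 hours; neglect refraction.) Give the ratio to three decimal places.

A: H_s = arccos(−tan -33.0° · tan -13.7°) = 99.11°, so 2H_s/15 = 13.2147 h.
B: H_s = arccos(−tan -51.9° · tan 0.2°) = 89.74°, so 2H_s/15 = 11.9653 h.
Ratio A/B = 13.2147 / 11.9653 = 1.1044.

1.104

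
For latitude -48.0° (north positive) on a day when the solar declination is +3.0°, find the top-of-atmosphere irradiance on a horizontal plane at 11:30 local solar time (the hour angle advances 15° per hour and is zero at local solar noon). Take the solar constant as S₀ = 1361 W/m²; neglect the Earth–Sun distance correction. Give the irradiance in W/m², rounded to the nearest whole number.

849 W/m²

Hour angle H = 15° × (11.5 − 12) = -7.50°.
With φ = -48.0°, δ = 3.0°, H = -7.50°: sin φ sin δ = -0.0389, cos φ cos δ cos H = 0.6625, so cos θ_z = 0.6236.
Top-of-atmosphere irradiance = S₀ cos θ_z = 1361 × 0.6236 = 848.72 W/m².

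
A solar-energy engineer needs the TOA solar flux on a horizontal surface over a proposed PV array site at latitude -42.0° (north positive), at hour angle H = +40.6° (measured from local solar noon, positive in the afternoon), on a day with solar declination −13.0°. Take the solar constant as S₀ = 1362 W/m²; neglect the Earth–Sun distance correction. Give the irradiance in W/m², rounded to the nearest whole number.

954 W/m²

cos θ_z = sin φ sin δ + cos φ cos δ cos H = (-0.6691)(-0.2250) + (0.7431)(0.9744)(0.7593) = 0.7003.
Top-of-atmosphere irradiance = S₀ cos θ_z = 1362 × 0.7003 = 953.81 W/m².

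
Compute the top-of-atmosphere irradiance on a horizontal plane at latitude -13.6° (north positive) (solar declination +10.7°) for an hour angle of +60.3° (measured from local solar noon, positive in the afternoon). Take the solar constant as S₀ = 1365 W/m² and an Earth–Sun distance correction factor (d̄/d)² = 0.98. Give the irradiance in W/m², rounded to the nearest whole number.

575 W/m²

cos θ_z = sin φ sin δ + cos φ cos δ cos H = (-0.2351)(0.1857) + (0.9720)(0.9826)(0.4955) = 0.4296.
Top-of-atmosphere irradiance = S₀ (d̄/d)² cos θ_z = 1365 × 0.98 × 0.4296 = 574.68 W/m².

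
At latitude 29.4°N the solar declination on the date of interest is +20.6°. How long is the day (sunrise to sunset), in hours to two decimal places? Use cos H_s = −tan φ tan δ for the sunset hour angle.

13.63 hours

−tan φ tan δ = −(0.5635)(0.3759) = -0.2118; H_s = arccos(-0.2118) = 102.23°.
Day length = 2 H_s / 15° h⁻¹ = 204.46° / 15 = 13.631 h.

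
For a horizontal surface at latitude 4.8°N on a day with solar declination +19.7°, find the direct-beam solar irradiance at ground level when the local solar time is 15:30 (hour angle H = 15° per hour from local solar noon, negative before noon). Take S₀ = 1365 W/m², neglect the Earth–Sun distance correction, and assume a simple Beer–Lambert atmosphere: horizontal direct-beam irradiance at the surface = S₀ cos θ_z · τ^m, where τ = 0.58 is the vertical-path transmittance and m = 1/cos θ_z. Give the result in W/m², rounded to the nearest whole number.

330 W/m²

Hour angle H = 15° × (15.5 − 12) = 52.50°.
cos θ_z = sin φ sin δ + cos φ cos δ cos H = (0.0837)(0.3371) + (0.9965)(0.9415)(0.6088) = 0.5994.
Air mass m = 1/cos θ_z = 1/0.5994 = 1.668; τ^m = 0.58^1.668 = 0.4031.
Surface direct beam = 1365 × 0.5994 × 0.4031 = 329.81 W/m².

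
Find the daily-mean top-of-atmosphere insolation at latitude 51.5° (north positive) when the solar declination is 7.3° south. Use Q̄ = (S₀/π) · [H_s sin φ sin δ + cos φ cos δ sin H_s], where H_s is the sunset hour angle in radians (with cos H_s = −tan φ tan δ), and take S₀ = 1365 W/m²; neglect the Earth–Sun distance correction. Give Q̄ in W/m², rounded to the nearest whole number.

−tan φ tan δ = −(1.2572)(-0.1281) = 0.1610; H_s = arccos(0.1610) = 80.74°. In radians, H_s = 1.4092.
H_s sin φ sin δ = 1.4092 × 0.7826 × -0.1271 = -0.1402.
cos φ cos δ sin H_s = 0.6225 × 0.9919 × 0.9870 = 0.6094.
Q̄ = (1365/π) × (-0.1402 + 0.6094) = 434.49 × 0.4692 = 203.86 W/m².

204 W/m²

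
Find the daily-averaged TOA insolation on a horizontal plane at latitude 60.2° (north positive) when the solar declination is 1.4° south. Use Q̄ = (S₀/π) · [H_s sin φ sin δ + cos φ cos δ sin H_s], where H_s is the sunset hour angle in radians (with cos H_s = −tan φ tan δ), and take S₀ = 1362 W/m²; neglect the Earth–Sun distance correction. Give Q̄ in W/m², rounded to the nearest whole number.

−tan φ tan δ = −(1.7461)(-0.0244) = 0.0426; H_s = arccos(0.0426) = 87.56°. In radians, H_s = 1.5282.
H_s sin φ sin δ = 1.5282 × 0.8678 × -0.0244 = -0.0324.
cos φ cos δ sin H_s = 0.4970 × 0.9997 × 0.9991 = 0.4964.
Q̄ = (1362/π) × (-0.0324 + 0.4964) = 433.54 × 0.4640 = 201.16 W/m².

201 W/m²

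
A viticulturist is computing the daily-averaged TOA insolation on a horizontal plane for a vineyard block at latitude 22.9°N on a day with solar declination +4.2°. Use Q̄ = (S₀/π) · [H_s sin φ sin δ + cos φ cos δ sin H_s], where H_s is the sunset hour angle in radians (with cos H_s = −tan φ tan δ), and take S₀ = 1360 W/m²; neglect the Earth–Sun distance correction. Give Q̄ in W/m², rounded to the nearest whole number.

cos H_s = −tan(22.9°) · tan(4.2°) = -0.0310, so H_s = arccos(-0.0310) = 91.78°. In radians, H_s = 1.6019.
H_s sin φ sin δ = 1.6019 × 0.3891 × 0.0732 = 0.0456.
cos φ cos δ sin H_s = 0.9212 × 0.9973 × 0.9995 = 0.9183.
Q̄ = (1360/π) × (0.0456 + 0.9183) = 432.90 × 0.9639 = 417.27 W/m².

417 W/m²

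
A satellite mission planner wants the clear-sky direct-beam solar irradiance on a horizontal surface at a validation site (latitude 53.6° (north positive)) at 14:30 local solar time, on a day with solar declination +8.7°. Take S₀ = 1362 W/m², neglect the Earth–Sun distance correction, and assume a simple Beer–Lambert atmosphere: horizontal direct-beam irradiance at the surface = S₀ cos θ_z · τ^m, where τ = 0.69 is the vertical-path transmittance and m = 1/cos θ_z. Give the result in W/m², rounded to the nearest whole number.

425 W/m²

Hour angle H = 15° × (14.5 − 12) = 37.50°.
cos θ_z = sin φ sin δ + cos φ cos δ cos H = (0.8049)(0.1513) + (0.5934)(0.9885)(0.7934) = 0.5872.
Air mass m = 1/cos θ_z = 1/0.5872 = 1.703; τ^m = 0.69^1.703 = 0.5316.
Surface direct beam = 1362 × 0.5872 × 0.5316 = 425.16 W/m².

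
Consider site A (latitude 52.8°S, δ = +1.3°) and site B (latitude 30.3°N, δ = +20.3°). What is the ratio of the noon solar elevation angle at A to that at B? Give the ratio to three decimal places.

A: 90° − |-52.8 − (1.3)| = 35.90°.
B: 90° − |30.3 − (20.3)| = 80.00°.
Ratio A/B = 35.9000 / 80.0000 = 0.4487.

0.449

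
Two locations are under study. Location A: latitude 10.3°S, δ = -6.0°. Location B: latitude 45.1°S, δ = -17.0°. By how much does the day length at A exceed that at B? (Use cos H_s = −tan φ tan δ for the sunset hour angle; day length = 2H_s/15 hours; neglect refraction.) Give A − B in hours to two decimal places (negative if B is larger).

A: H_s = arccos(−tan -10.3° · tan -6.0°) = 91.09°, so 2H_s/15 = 12.1453 h.
B: H_s = arccos(−tan -45.1° · tan -17.0°) = 107.87°, so 2H_s/15 = 14.3827 h.
A − B = 12.1453 − 14.3827 = -2.2374 h.

-2.24 h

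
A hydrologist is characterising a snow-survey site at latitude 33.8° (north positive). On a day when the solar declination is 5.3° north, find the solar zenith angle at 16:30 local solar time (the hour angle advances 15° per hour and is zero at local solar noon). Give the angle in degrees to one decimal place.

68.4°

Hour angle H = 15° × (16.5 − 12) = 67.50°.
With φ = 33.8°, δ = 5.3°, H = 67.50°: sin φ sin δ = 0.0514, cos φ cos δ cos H = 0.3166, so cos θ_z = 0.3680.
θ_z = arccos(0.3680) = 68.41°.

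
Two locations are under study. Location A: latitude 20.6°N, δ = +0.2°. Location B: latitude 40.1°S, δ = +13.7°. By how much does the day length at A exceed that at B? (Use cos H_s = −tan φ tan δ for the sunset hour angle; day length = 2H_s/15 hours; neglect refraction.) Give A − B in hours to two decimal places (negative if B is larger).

+1.59 h

A: H_s = arccos(−tan 20.6° · tan 0.2°) = 90.08°, so 2H_s/15 = 12.0107 h.
B: H_s = arccos(−tan -40.1° · tan 13.7°) = 78.15°, so 2H_s/15 = 10.4200 h.
A − B = 12.0107 − 10.4200 = 1.5907 h.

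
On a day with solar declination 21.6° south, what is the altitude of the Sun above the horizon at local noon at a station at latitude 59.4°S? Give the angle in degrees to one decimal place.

52.2°

At local solar noon the hour angle is zero, so the elevation is 90° − |φ − δ| = 90° − |-59.4° − (-21.6°)| = 90° − 37.8° = 52.2°.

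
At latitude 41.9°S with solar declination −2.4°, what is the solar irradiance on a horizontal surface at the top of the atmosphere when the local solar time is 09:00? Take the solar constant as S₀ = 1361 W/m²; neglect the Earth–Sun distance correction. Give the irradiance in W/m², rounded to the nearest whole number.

754 W/m²

Hour angle H = 15° × (9 − 12) = -45.00°.
cos θ_z = sin(-41.9°) sin(-2.4°) + cos(-41.9°) cos(-2.4°) cos(-45.00°) = 0.0280 + 0.5258 = 0.5538.
Top-of-atmosphere irradiance = S₀ cos θ_z = 1361 × 0.5538 = 753.72 W/m².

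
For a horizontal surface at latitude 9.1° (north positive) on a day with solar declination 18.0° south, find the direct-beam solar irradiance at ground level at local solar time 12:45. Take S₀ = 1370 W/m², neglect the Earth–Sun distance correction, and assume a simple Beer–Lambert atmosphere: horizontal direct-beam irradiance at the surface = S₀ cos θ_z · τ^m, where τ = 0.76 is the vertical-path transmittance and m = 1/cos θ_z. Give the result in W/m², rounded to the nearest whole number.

872 W/m²

Hour angle H = 15° × (12.75 − 12) = 11.25°.
cos θ_z = sin φ sin δ + cos φ cos δ cos H = (0.1582)(-0.3090) + (0.9874)(0.9511)(0.9808) = 0.8722.
Air mass m = 1/cos θ_z = 1/0.8722 = 1.147; τ^m = 0.76^1.147 = 0.7300.
Surface direct beam = 1370 × 0.8722 × 0.7300 = 872.29 W/m².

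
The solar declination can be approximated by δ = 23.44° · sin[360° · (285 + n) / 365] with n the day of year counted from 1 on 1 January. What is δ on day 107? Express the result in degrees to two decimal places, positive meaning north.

360 × (285 + 107) / 365 = 386.630°; sin(386.630°) = 0.4482.
δ = 23.44 × 0.4482 = 10.506° ≈ +10.51°.

+10.51°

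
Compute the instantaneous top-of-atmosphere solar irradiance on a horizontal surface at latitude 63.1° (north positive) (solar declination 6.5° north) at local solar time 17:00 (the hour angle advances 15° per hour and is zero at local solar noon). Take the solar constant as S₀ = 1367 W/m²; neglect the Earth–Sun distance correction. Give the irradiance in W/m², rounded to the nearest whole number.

Hour angle H = 15° × (17 − 12) = 75.00°.
cos θ_z = sin(63.1°) sin(6.5°) + cos(63.1°) cos(6.5°) cos(75.00°) = 0.1010 + 0.1163 = 0.2173.
Top-of-atmosphere irradiance = S₀ cos θ_z = 1367 × 0.2173 = 297.05 W/m².

297 W/m²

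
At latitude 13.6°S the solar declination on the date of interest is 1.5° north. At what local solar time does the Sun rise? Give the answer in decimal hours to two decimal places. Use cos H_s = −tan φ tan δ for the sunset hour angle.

6.02 h

The sunset hour angle satisfies cos H_s = −tan φ tan δ = 0.0063, giving H_s = 89.64°.
Sunrise is at 12 − H_s/15 = 12 − 5.976 = 6.024 h local solar time.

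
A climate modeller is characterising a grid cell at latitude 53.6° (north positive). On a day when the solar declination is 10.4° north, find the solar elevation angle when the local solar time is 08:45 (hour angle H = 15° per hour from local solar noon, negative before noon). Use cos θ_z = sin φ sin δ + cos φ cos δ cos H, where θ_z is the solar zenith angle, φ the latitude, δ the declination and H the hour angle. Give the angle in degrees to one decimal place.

32.0°

Hour angle H = 15° × (8.75 − 12) = -48.75°.
cos θ_z = sin(53.6°) sin(10.4°) + cos(53.6°) cos(10.4°) cos(-48.75°) = 0.1453 + 0.3848 = 0.5301.
θ_z = arccos(0.5301) = 57.99°, so the elevation is 90° − 57.99° = 32.01°.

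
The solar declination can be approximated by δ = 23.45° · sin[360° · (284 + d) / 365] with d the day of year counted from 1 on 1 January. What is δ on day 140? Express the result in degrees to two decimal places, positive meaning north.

360 × (284 + 140) / 365 = 418.192°; sin(418.192°) = 0.8498.
δ = 23.45 × 0.8498 = 19.928° ≈ +19.93°.

+19.93°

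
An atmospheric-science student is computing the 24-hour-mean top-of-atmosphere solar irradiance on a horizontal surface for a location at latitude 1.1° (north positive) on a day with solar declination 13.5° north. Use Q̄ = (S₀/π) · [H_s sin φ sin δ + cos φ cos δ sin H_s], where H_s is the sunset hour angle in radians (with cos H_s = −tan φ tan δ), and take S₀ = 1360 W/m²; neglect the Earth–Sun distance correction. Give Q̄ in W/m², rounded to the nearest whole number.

424 W/m²

cos H_s = −tan(1.1°) · tan(13.5°) = -0.0046, so H_s = arccos(-0.0046) = 90.26°. In radians, H_s = 1.5753.
H_s sin φ sin δ = 1.5753 × 0.0192 × 0.2334 = 0.0071.
cos φ cos δ sin H_s = 0.9998 × 0.9724 × 1.0000 = 0.9722.
Q̄ = (1360/π) × (0.0071 + 0.9722) = 432.90 × 0.9793 = 423.94 W/m².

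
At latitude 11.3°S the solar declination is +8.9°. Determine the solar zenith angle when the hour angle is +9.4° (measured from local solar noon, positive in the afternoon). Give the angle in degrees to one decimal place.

22.3°

cos θ_z = sin φ sin δ + cos φ cos δ cos H = (-0.1959)(0.1547) + (0.9806)(0.9880)(0.9866) = 0.9255.
θ_z = arccos(0.9255) = 22.26°.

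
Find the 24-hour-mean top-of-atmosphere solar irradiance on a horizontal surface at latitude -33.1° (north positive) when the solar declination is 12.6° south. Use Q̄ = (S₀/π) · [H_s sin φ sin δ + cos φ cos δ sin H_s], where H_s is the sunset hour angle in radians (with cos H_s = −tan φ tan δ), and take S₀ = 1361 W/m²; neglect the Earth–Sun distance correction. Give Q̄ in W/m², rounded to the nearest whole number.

439 W/m²

−tan φ tan δ = −(-0.6519)(-0.2235) = -0.1457; H_s = arccos(-0.1457) = 98.38°. In radians, H_s = 1.7171.
H_s sin φ sin δ = 1.7171 × -0.5461 × -0.2181 = 0.2045.
cos φ cos δ sin H_s = 0.8377 × 0.9759 × 0.9893 = 0.8088.
Q̄ = (1361/π) × (0.2045 + 0.8088) = 433.22 × 1.0133 = 438.98 W/m².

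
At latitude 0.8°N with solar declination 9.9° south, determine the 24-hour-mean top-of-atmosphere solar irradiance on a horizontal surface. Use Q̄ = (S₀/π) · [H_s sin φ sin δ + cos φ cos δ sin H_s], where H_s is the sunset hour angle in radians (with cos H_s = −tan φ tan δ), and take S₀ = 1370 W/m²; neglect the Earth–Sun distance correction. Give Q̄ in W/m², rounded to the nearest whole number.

−tan φ tan δ = −(0.0140)(-0.1745) = 0.0024; H_s = arccos(0.0024) = 89.86°. In radians, H_s = 1.5684.
H_s sin φ sin δ = 1.5684 × 0.0140 × -0.1719 = -0.0038.
cos φ cos δ sin H_s = 0.9999 × 0.9851 × 1.0000 = 0.9850.
Q̄ = (1370/π) × (-0.0038 + 0.9850) = 436.08 × 0.9812 = 427.88 W/m².

428 W/m²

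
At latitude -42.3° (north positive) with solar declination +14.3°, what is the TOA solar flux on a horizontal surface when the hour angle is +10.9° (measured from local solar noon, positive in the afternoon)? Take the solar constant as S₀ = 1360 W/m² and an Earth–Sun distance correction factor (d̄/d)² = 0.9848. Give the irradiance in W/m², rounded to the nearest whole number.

720 W/m²

cos θ_z = sin(-42.3°) sin(14.3°) + cos(-42.3°) cos(14.3°) cos(10.90°) = -0.1662 + 0.7038 = 0.5376.
Top-of-atmosphere irradiance = S₀ (d̄/d)² cos θ_z = 1360 × 0.9848 × 0.5376 = 720.02 W/m².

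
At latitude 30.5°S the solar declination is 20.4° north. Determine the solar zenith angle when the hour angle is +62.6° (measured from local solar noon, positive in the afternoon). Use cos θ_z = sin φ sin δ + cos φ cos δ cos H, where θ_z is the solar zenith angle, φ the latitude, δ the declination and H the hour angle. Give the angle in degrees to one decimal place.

78.8°

cos θ_z = sin φ sin δ + cos φ cos δ cos H = (-0.5075)(0.3486) + (0.8616)(0.9373)(0.4602) = 0.1947.
θ_z = arccos(0.1947) = 78.77°.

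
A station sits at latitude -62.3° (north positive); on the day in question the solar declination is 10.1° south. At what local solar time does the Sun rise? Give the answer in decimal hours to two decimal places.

4.68 h

cos H_s = −tan(-62.3°) · tan(-10.1°) = -0.3393, so H_s = arccos(-0.3393) = 109.83°.
Sunrise is at 12 − H_s/15 = 12 − 7.322 = 4.678 h local solar time.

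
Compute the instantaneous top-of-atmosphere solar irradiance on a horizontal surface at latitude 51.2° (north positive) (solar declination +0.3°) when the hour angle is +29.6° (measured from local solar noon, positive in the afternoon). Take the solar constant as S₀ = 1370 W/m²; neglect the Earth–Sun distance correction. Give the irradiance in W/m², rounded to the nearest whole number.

752 W/m²

With φ = 51.2°, δ = 0.3°, H = 29.60°: sin φ sin δ = 0.0041, cos φ cos δ cos H = 0.5448, so cos θ_z = 0.5489.
Top-of-atmosphere irradiance = S₀ cos θ_z = 1370 × 0.5489 = 751.99 W/m².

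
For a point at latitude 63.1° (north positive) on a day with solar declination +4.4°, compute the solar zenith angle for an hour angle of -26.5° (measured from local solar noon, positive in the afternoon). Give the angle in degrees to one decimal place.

cos θ_z = sin(63.1°) sin(4.4°) + cos(63.1°) cos(4.4°) cos(-26.50°) = 0.0684 + 0.4037 = 0.4721.
θ_z = arccos(0.4721) = 61.83°.

61.8°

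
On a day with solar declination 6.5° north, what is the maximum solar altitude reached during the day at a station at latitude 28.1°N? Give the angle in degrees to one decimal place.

68.4°

At local solar noon the hour angle is zero, so the elevation is 90° − |φ − δ| = 90° − |28.1° − (6.5°)| = 90° − 21.6° = 68.4°.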